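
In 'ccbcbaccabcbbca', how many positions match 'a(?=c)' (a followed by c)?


Lookahead 'a(?=c)' matches 'a' only when followed by 'c'.
String: 'ccbcbaccabcbbca'
Checking each position where char is 'a':
  pos 5: 'a' -> MATCH (next='c')
  pos 8: 'a' -> no (next='b')
Matching positions: [5]
Count: 1

1


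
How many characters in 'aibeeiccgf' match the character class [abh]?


Character class [abh] matches any of: {a, b, h}
Scanning string 'aibeeiccgf' character by character:
  pos 0: 'a' -> MATCH
  pos 1: 'i' -> no
  pos 2: 'b' -> MATCH
  pos 3: 'e' -> no
  pos 4: 'e' -> no
  pos 5: 'i' -> no
  pos 6: 'c' -> no
  pos 7: 'c' -> no
  pos 8: 'g' -> no
  pos 9: 'f' -> no
Total matches: 2

2


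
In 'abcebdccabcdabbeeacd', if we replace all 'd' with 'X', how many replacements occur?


re.sub('d', 'X', text) replaces every occurrence of 'd' with 'X'.
Text: 'abcebdccabcdabbeeacd'
Scanning for 'd':
  pos 5: 'd' -> replacement #1
  pos 11: 'd' -> replacement #2
  pos 19: 'd' -> replacement #3
Total replacements: 3

3


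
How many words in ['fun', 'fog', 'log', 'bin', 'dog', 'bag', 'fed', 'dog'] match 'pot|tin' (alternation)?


Alternation 'pot|tin' matches either 'pot' or 'tin'.
Checking each word:
  'fun' -> no
  'fog' -> no
  'log' -> no
  'bin' -> no
  'dog' -> no
  'bag' -> no
  'fed' -> no
  'dog' -> no
Matches: []
Count: 0

0


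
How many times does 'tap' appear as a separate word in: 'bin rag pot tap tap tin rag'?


Scanning each word for exact match 'tap':
  Word 1: 'bin' -> no
  Word 2: 'rag' -> no
  Word 3: 'pot' -> no
  Word 4: 'tap' -> MATCH
  Word 5: 'tap' -> MATCH
  Word 6: 'tin' -> no
  Word 7: 'rag' -> no
Total matches: 2

2


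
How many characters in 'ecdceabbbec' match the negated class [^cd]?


Negated class [^cd] matches any char NOT in {c, d}
Scanning 'ecdceabbbec':
  pos 0: 'e' -> MATCH
  pos 1: 'c' -> no (excluded)
  pos 2: 'd' -> no (excluded)
  pos 3: 'c' -> no (excluded)
  pos 4: 'e' -> MATCH
  pos 5: 'a' -> MATCH
  pos 6: 'b' -> MATCH
  pos 7: 'b' -> MATCH
  pos 8: 'b' -> MATCH
  pos 9: 'e' -> MATCH
  pos 10: 'c' -> no (excluded)
Total matches: 7

7


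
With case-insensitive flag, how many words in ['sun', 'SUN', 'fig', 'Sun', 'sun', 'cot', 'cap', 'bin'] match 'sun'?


Case-insensitive matching: compare each word's lowercase form to 'sun'.
  'sun' -> lower='sun' -> MATCH
  'SUN' -> lower='sun' -> MATCH
  'fig' -> lower='fig' -> no
  'Sun' -> lower='sun' -> MATCH
  'sun' -> lower='sun' -> MATCH
  'cot' -> lower='cot' -> no
  'cap' -> lower='cap' -> no
  'bin' -> lower='bin' -> no
Matches: ['sun', 'SUN', 'Sun', 'sun']
Count: 4

4


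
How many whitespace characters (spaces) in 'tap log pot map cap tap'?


\s matches whitespace characters (spaces, tabs, etc.).
Text: 'tap log pot map cap tap'
This text has 6 words separated by spaces.
Number of spaces = number of words - 1 = 6 - 1 = 5

5


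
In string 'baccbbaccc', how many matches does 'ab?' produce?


Pattern 'ab?' matches 'a' optionally followed by 'b'.
String: 'baccbbaccc'
Scanning left to right for 'a' then checking next char:
  Match 1: 'a' (a not followed by b)
  Match 2: 'a' (a not followed by b)
Total matches: 2

2


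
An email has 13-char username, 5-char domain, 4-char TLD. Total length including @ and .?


An email address has format: username@domain.tld
Username length: 13
'@' character: 1
Domain length: 5
'.' character: 1
TLD length: 4
Total = 13 + 1 + 5 + 1 + 4 = 24

24


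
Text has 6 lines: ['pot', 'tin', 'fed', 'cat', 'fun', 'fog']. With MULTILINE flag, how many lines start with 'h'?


With MULTILINE flag, ^ matches the start of each line.
Lines: ['pot', 'tin', 'fed', 'cat', 'fun', 'fog']
Checking which lines start with 'h':
  Line 1: 'pot' -> no
  Line 2: 'tin' -> no
  Line 3: 'fed' -> no
  Line 4: 'cat' -> no
  Line 5: 'fun' -> no
  Line 6: 'fog' -> no
Matching lines: []
Count: 0

0


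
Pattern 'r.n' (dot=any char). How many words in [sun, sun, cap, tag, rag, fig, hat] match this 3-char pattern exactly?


Pattern 'r.n' means: starts with 'r', any single char, ends with 'n'.
Checking each word (must be exactly 3 chars):
  'sun' (len=3): no
  'sun' (len=3): no
  'cap' (len=3): no
  'tag' (len=3): no
  'rag' (len=3): no
  'fig' (len=3): no
  'hat' (len=3): no
Matching words: []
Total: 0

0


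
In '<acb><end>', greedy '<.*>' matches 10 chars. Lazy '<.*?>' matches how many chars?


Greedy '<.*>' tries to match as MUCH as possible.
Lazy '<.*?>' tries to match as LITTLE as possible.

String: '<acb><end>'
Greedy '<.*>' starts at first '<' and extends to the LAST '>': '<acb><end>' (10 chars)
Lazy '<.*?>' starts at first '<' and stops at the FIRST '>': '<acb>' (5 chars)

5


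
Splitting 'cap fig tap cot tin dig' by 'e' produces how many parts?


Splitting by 'e' breaks the string at each occurrence of the separator.
Text: 'cap fig tap cot tin dig'
Parts after split:
  Part 1: 'cap fig tap cot tin dig'
Total parts: 1

1


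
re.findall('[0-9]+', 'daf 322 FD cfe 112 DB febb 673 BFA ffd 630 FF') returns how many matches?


Pattern '[0-9]+' finds one or more digits.
Text: 'daf 322 FD cfe 112 DB febb 673 BFA ffd 630 FF'
Scanning for matches:
  Match 1: '322'
  Match 2: '112'
  Match 3: '673'
  Match 4: '630'
Total matches: 4

4


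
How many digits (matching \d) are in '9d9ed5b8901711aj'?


\d matches any digit 0-9.
Scanning '9d9ed5b8901711aj':
  pos 0: '9' -> DIGIT
  pos 2: '9' -> DIGIT
  pos 5: '5' -> DIGIT
  pos 7: '8' -> DIGIT
  pos 8: '9' -> DIGIT
  pos 9: '0' -> DIGIT
  pos 10: '1' -> DIGIT
  pos 11: '7' -> DIGIT
  pos 12: '1' -> DIGIT
  pos 13: '1' -> DIGIT
Digits found: ['9', '9', '5', '8', '9', '0', '1', '7', '1', '1']
Total: 10

10


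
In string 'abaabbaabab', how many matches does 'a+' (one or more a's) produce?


Pattern 'a+' matches one or more consecutive a's.
String: 'abaabbaabab'
Scanning for runs of a:
  Match 1: 'a' (length 1)
  Match 2: 'aa' (length 2)
  Match 3: 'aa' (length 2)
  Match 4: 'a' (length 1)
Total matches: 4

4


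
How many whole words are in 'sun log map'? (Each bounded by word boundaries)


Word boundaries (\b) mark the start/end of each word.
Text: 'sun log map'
Splitting by whitespace:
  Word 1: 'sun'
  Word 2: 'log'
  Word 3: 'map'
Total whole words: 3

3


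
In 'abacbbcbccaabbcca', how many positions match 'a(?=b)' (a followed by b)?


Lookahead 'a(?=b)' matches 'a' only when followed by 'b'.
String: 'abacbbcbccaabbcca'
Checking each position where char is 'a':
  pos 0: 'a' -> MATCH (next='b')
  pos 2: 'a' -> no (next='c')
  pos 10: 'a' -> no (next='a')
  pos 11: 'a' -> MATCH (next='b')
Matching positions: [0, 11]
Count: 2

2


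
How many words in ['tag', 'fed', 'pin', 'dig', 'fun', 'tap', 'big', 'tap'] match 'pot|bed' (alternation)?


Alternation 'pot|bed' matches either 'pot' or 'bed'.
Checking each word:
  'tag' -> no
  'fed' -> no
  'pin' -> no
  'dig' -> no
  'fun' -> no
  'tap' -> no
  'big' -> no
  'tap' -> no
Matches: []
Count: 0

0


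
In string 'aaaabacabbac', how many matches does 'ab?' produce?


Pattern 'ab?' matches 'a' optionally followed by 'b'.
String: 'aaaabacabbac'
Scanning left to right for 'a' then checking next char:
  Match 1: 'a' (a not followed by b)
  Match 2: 'a' (a not followed by b)
  Match 3: 'a' (a not followed by b)
  Match 4: 'ab' (a followed by b)
  Match 5: 'a' (a not followed by b)
  Match 6: 'ab' (a followed by b)
  Match 7: 'a' (a not followed by b)
Total matches: 7

7


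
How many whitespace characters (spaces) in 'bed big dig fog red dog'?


\s matches whitespace characters (spaces, tabs, etc.).
Text: 'bed big dig fog red dog'
This text has 6 words separated by spaces.
Number of spaces = number of words - 1 = 6 - 1 = 5

5


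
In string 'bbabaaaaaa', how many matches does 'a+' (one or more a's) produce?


Pattern 'a+' matches one or more consecutive a's.
String: 'bbabaaaaaa'
Scanning for runs of a:
  Match 1: 'a' (length 1)
  Match 2: 'aaaaaa' (length 6)
Total matches: 2

2


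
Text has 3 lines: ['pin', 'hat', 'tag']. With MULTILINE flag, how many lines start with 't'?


With MULTILINE flag, ^ matches the start of each line.
Lines: ['pin', 'hat', 'tag']
Checking which lines start with 't':
  Line 1: 'pin' -> no
  Line 2: 'hat' -> no
  Line 3: 'tag' -> MATCH
Matching lines: ['tag']
Count: 1

1


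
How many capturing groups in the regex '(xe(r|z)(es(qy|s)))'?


To count capturing groups, count each '(' that starts a group.
Pattern: '(xe(r|z)(es(qy|s)))'
Walking through the pattern:
  Position 0: '(' -> group #1
  Position 3: '(' -> group #2
  Position 8: '(' -> group #3
  Position 11: '(' -> group #4
Total capturing groups: 4

4


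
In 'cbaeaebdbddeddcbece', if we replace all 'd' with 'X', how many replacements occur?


re.sub('d', 'X', text) replaces every occurrence of 'd' with 'X'.
Text: 'cbaeaebdbddeddcbece'
Scanning for 'd':
  pos 7: 'd' -> replacement #1
  pos 9: 'd' -> replacement #2
  pos 10: 'd' -> replacement #3
  pos 12: 'd' -> replacement #4
  pos 13: 'd' -> replacement #5
Total replacements: 5

5


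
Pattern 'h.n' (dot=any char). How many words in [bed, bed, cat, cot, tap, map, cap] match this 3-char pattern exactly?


Pattern 'h.n' means: starts with 'h', any single char, ends with 'n'.
Checking each word (must be exactly 3 chars):
  'bed' (len=3): no
  'bed' (len=3): no
  'cat' (len=3): no
  'cot' (len=3): no
  'tap' (len=3): no
  'map' (len=3): no
  'cap' (len=3): no
Matching words: []
Total: 0

0


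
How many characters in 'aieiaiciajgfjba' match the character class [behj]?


Character class [behj] matches any of: {b, e, h, j}
Scanning string 'aieiaiciajgfjba' character by character:
  pos 0: 'a' -> no
  pos 1: 'i' -> no
  pos 2: 'e' -> MATCH
  pos 3: 'i' -> no
  pos 4: 'a' -> no
  pos 5: 'i' -> no
  pos 6: 'c' -> no
  pos 7: 'i' -> no
  pos 8: 'a' -> no
  pos 9: 'j' -> MATCH
  pos 10: 'g' -> no
  pos 11: 'f' -> no
  pos 12: 'j' -> MATCH
  pos 13: 'b' -> MATCH
  pos 14: 'a' -> no
Total matches: 4

4


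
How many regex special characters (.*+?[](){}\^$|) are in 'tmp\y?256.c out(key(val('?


Regex special characters are: . * + ? [ ] ( ) { } \ ^ $ |
Scanning 'tmp\y?256.c out(key(val(':
  pos 3: '\' -> SPECIAL
  pos 5: '?' -> SPECIAL
  pos 9: '.' -> SPECIAL
  pos 15: '(' -> SPECIAL
  pos 19: '(' -> SPECIAL
  pos 23: '(' -> SPECIAL
Special chars found: ['\\', '?', '.', '(', '(', '(']
Total: 6

6


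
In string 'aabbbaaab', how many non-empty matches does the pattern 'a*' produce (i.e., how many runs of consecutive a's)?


Pattern 'a*' matches zero or more a's. We want non-empty runs of consecutive a's.
String: 'aabbbaaab'
Walking through the string to find runs of a's:
  Run 1: positions 0-1 -> 'aa'
  Run 2: positions 5-7 -> 'aaa'
Non-empty runs found: ['aa', 'aaa']
Count: 2

2


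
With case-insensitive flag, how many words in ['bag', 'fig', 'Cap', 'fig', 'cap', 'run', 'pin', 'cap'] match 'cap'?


Case-insensitive matching: compare each word's lowercase form to 'cap'.
  'bag' -> lower='bag' -> no
  'fig' -> lower='fig' -> no
  'Cap' -> lower='cap' -> MATCH
  'fig' -> lower='fig' -> no
  'cap' -> lower='cap' -> MATCH
  'run' -> lower='run' -> no
  'pin' -> lower='pin' -> no
  'cap' -> lower='cap' -> MATCH
Matches: ['Cap', 'cap', 'cap']
Count: 3

3


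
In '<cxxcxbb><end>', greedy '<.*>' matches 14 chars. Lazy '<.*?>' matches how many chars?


Greedy '<.*>' tries to match as MUCH as possible.
Lazy '<.*?>' tries to match as LITTLE as possible.

String: '<cxxcxbb><end>'
Greedy '<.*>' starts at first '<' and extends to the LAST '>': '<cxxcxbb><end>' (14 chars)
Lazy '<.*?>' starts at first '<' and stops at the FIRST '>': '<cxxcxbb>' (9 chars)

9


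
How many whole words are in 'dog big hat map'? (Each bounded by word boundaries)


Word boundaries (\b) mark the start/end of each word.
Text: 'dog big hat map'
Splitting by whitespace:
  Word 1: 'dog'
  Word 2: 'big'
  Word 3: 'hat'
  Word 4: 'map'
Total whole words: 4

4


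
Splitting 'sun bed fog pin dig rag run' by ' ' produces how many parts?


Splitting by ' ' breaks the string at each occurrence of the separator.
Text: 'sun bed fog pin dig rag run'
Parts after split:
  Part 1: 'sun'
  Part 2: 'bed'
  Part 3: 'fog'
  Part 4: 'pin'
  Part 5: 'dig'
  Part 6: 'rag'
  Part 7: 'run'
Total parts: 7

7


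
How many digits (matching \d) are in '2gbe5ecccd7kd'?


\d matches any digit 0-9.
Scanning '2gbe5ecccd7kd':
  pos 0: '2' -> DIGIT
  pos 4: '5' -> DIGIT
  pos 10: '7' -> DIGIT
Digits found: ['2', '5', '7']
Total: 3

3


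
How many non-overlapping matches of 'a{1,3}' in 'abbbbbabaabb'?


Pattern 'a{1,3}' matches between 1 and 3 consecutive a's (greedy).
String: 'abbbbbabaabb'
Finding runs of a's and applying greedy matching:
  Run at pos 0: 'a' (length 1)
  Run at pos 6: 'a' (length 1)
  Run at pos 8: 'aa' (length 2)
Matches: ['a', 'a', 'aa']
Count: 3

3


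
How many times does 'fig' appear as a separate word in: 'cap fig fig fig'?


Scanning each word for exact match 'fig':
  Word 1: 'cap' -> no
  Word 2: 'fig' -> MATCH
  Word 3: 'fig' -> MATCH
  Word 4: 'fig' -> MATCH
Total matches: 3

3


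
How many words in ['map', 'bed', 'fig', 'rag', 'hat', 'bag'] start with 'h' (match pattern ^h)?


Pattern ^h anchors to start of word. Check which words begin with 'h':
  'map' -> no
  'bed' -> no
  'fig' -> no
  'rag' -> no
  'hat' -> MATCH (starts with 'h')
  'bag' -> no
Matching words: ['hat']
Count: 1

1


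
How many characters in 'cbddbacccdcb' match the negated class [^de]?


Negated class [^de] matches any char NOT in {d, e}
Scanning 'cbddbacccdcb':
  pos 0: 'c' -> MATCH
  pos 1: 'b' -> MATCH
  pos 2: 'd' -> no (excluded)
  pos 3: 'd' -> no (excluded)
  pos 4: 'b' -> MATCH
  pos 5: 'a' -> MATCH
  pos 6: 'c' -> MATCH
  pos 7: 'c' -> MATCH
  pos 8: 'c' -> MATCH
  pos 9: 'd' -> no (excluded)
  pos 10: 'c' -> MATCH
  pos 11: 'b' -> MATCH
Total matches: 9

9


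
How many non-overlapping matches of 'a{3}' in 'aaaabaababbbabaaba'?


Pattern 'a{3}' matches exactly 3 consecutive a's (greedy, non-overlapping).
String: 'aaaabaababbbabaaba'
Scanning for runs of a's:
  Run at pos 0: 'aaaa' (length 4) -> 1 match(es)
  Run at pos 5: 'aa' (length 2) -> 0 match(es)
  Run at pos 8: 'a' (length 1) -> 0 match(es)
  Run at pos 12: 'a' (length 1) -> 0 match(es)
  Run at pos 14: 'aa' (length 2) -> 0 match(es)
  Run at pos 17: 'a' (length 1) -> 0 match(es)
Matches found: ['aaa']
Total: 1

1


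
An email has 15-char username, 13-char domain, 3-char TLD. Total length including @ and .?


An email address has format: username@domain.tld
Username length: 15
'@' character: 1
Domain length: 13
'.' character: 1
TLD length: 3
Total = 15 + 1 + 13 + 1 + 3 = 33

33


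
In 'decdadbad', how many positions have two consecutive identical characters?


Looking for consecutive identical characters in 'decdadbad':
  pos 0-1: 'd' vs 'e' -> different
  pos 1-2: 'e' vs 'c' -> different
  pos 2-3: 'c' vs 'd' -> different
  pos 3-4: 'd' vs 'a' -> different
  pos 4-5: 'a' vs 'd' -> different
  pos 5-6: 'd' vs 'b' -> different
  pos 6-7: 'b' vs 'a' -> different
  pos 7-8: 'a' vs 'd' -> different
Consecutive identical pairs: []
Count: 0

0


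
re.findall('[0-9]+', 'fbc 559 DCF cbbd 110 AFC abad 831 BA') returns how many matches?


Pattern '[0-9]+' finds one or more digits.
Text: 'fbc 559 DCF cbbd 110 AFC abad 831 BA'
Scanning for matches:
  Match 1: '559'
  Match 2: '110'
  Match 3: '831'
Total matches: 3

3


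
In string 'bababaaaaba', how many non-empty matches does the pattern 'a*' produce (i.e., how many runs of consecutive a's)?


Pattern 'a*' matches zero or more a's. We want non-empty runs of consecutive a's.
String: 'bababaaaaba'
Walking through the string to find runs of a's:
  Run 1: positions 1-1 -> 'a'
  Run 2: positions 3-3 -> 'a'
  Run 3: positions 5-8 -> 'aaaa'
  Run 4: positions 10-10 -> 'a'
Non-empty runs found: ['a', 'a', 'aaaa', 'a']
Count: 4

4


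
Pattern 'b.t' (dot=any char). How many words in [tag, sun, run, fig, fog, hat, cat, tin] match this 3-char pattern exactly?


Pattern 'b.t' means: starts with 'b', any single char, ends with 't'.
Checking each word (must be exactly 3 chars):
  'tag' (len=3): no
  'sun' (len=3): no
  'run' (len=3): no
  'fig' (len=3): no
  'fog' (len=3): no
  'hat' (len=3): no
  'cat' (len=3): no
  'tin' (len=3): no
Matching words: []
Total: 0

0


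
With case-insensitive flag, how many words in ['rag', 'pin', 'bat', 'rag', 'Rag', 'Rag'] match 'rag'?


Case-insensitive matching: compare each word's lowercase form to 'rag'.
  'rag' -> lower='rag' -> MATCH
  'pin' -> lower='pin' -> no
  'bat' -> lower='bat' -> no
  'rag' -> lower='rag' -> MATCH
  'Rag' -> lower='rag' -> MATCH
  'Rag' -> lower='rag' -> MATCH
Matches: ['rag', 'rag', 'Rag', 'Rag']
Count: 4

4


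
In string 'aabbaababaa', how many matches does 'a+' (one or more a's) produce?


Pattern 'a+' matches one or more consecutive a's.
String: 'aabbaababaa'
Scanning for runs of a:
  Match 1: 'aa' (length 2)
  Match 2: 'aa' (length 2)
  Match 3: 'a' (length 1)
  Match 4: 'aa' (length 2)
Total matches: 4

4


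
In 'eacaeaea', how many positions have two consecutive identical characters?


Looking for consecutive identical characters in 'eacaeaea':
  pos 0-1: 'e' vs 'a' -> different
  pos 1-2: 'a' vs 'c' -> different
  pos 2-3: 'c' vs 'a' -> different
  pos 3-4: 'a' vs 'e' -> different
  pos 4-5: 'e' vs 'a' -> different
  pos 5-6: 'a' vs 'e' -> different
  pos 6-7: 'e' vs 'a' -> different
Consecutive identical pairs: []
Count: 0

0


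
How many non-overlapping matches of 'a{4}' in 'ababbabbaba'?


Pattern 'a{4}' matches exactly 4 consecutive a's (greedy, non-overlapping).
String: 'ababbabbaba'
Scanning for runs of a's:
  Run at pos 0: 'a' (length 1) -> 0 match(es)
  Run at pos 2: 'a' (length 1) -> 0 match(es)
  Run at pos 5: 'a' (length 1) -> 0 match(es)
  Run at pos 8: 'a' (length 1) -> 0 match(es)
  Run at pos 10: 'a' (length 1) -> 0 match(es)
Matches found: []
Total: 0

0


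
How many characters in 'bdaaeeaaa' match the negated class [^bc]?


Negated class [^bc] matches any char NOT in {b, c}
Scanning 'bdaaeeaaa':
  pos 0: 'b' -> no (excluded)
  pos 1: 'd' -> MATCH
  pos 2: 'a' -> MATCH
  pos 3: 'a' -> MATCH
  pos 4: 'e' -> MATCH
  pos 5: 'e' -> MATCH
  pos 6: 'a' -> MATCH
  pos 7: 'a' -> MATCH
  pos 8: 'a' -> MATCH
Total matches: 8

8


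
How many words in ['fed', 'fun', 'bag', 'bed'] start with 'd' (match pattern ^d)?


Pattern ^d anchors to start of word. Check which words begin with 'd':
  'fed' -> no
  'fun' -> no
  'bag' -> no
  'bed' -> no
Matching words: []
Count: 0

0


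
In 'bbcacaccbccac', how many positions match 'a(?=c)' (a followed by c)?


Lookahead 'a(?=c)' matches 'a' only when followed by 'c'.
String: 'bbcacaccbccac'
Checking each position where char is 'a':
  pos 3: 'a' -> MATCH (next='c')
  pos 5: 'a' -> MATCH (next='c')
  pos 11: 'a' -> MATCH (next='c')
Matching positions: [3, 5, 11]
Count: 3

3


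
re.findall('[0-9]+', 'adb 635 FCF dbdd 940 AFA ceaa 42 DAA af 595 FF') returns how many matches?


Pattern '[0-9]+' finds one or more digits.
Text: 'adb 635 FCF dbdd 940 AFA ceaa 42 DAA af 595 FF'
Scanning for matches:
  Match 1: '635'
  Match 2: '940'
  Match 3: '42'
  Match 4: '595'
Total matches: 4

4


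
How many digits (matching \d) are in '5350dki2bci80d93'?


\d matches any digit 0-9.
Scanning '5350dki2bci80d93':
  pos 0: '5' -> DIGIT
  pos 1: '3' -> DIGIT
  pos 2: '5' -> DIGIT
  pos 3: '0' -> DIGIT
  pos 7: '2' -> DIGIT
  pos 11: '8' -> DIGIT
  pos 12: '0' -> DIGIT
  pos 14: '9' -> DIGIT
  pos 15: '3' -> DIGIT
Digits found: ['5', '3', '5', '0', '2', '8', '0', '9', '3']
Total: 9

9


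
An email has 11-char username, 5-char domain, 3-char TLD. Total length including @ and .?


An email address has format: username@domain.tld
Username length: 11
'@' character: 1
Domain length: 5
'.' character: 1
TLD length: 3
Total = 11 + 1 + 5 + 1 + 3 = 21

21


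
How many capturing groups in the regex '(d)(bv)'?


To count capturing groups, count each '(' that starts a group.
Pattern: '(d)(bv)'
Walking through the pattern:
  Position 0: '(' -> group #1
  Position 3: '(' -> group #2
Total capturing groups: 2

2


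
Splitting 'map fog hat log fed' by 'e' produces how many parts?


Splitting by 'e' breaks the string at each occurrence of the separator.
Text: 'map fog hat log fed'
Parts after split:
  Part 1: 'map fog hat log f'
  Part 2: 'd'
Total parts: 2

2


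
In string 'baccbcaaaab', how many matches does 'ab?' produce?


Pattern 'ab?' matches 'a' optionally followed by 'b'.
String: 'baccbcaaaab'
Scanning left to right for 'a' then checking next char:
  Match 1: 'a' (a not followed by b)
  Match 2: 'a' (a not followed by b)
  Match 3: 'a' (a not followed by b)
  Match 4: 'a' (a not followed by b)
  Match 5: 'ab' (a followed by b)
Total matches: 5

5


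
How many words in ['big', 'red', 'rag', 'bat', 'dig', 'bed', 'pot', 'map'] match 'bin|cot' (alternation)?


Alternation 'bin|cot' matches either 'bin' or 'cot'.
Checking each word:
  'big' -> no
  'red' -> no
  'rag' -> no
  'bat' -> no
  'dig' -> no
  'bed' -> no
  'pot' -> no
  'map' -> no
Matches: []
Count: 0

0


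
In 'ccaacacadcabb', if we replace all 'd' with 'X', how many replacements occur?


re.sub('d', 'X', text) replaces every occurrence of 'd' with 'X'.
Text: 'ccaacacadcabb'
Scanning for 'd':
  pos 8: 'd' -> replacement #1
Total replacements: 1

1


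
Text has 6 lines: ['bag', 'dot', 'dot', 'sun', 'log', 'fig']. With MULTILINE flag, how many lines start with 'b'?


With MULTILINE flag, ^ matches the start of each line.
Lines: ['bag', 'dot', 'dot', 'sun', 'log', 'fig']
Checking which lines start with 'b':
  Line 1: 'bag' -> MATCH
  Line 2: 'dot' -> no
  Line 3: 'dot' -> no
  Line 4: 'sun' -> no
  Line 5: 'log' -> no
  Line 6: 'fig' -> no
Matching lines: ['bag']
Count: 1

1


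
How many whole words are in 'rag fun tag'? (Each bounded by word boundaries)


Word boundaries (\b) mark the start/end of each word.
Text: 'rag fun tag'
Splitting by whitespace:
  Word 1: 'rag'
  Word 2: 'fun'
  Word 3: 'tag'
Total whole words: 3

3


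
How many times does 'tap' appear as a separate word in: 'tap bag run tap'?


Scanning each word for exact match 'tap':
  Word 1: 'tap' -> MATCH
  Word 2: 'bag' -> no
  Word 3: 'run' -> no
  Word 4: 'tap' -> MATCH
Total matches: 2

2


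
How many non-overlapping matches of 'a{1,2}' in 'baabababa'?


Pattern 'a{1,2}' matches between 1 and 2 consecutive a's (greedy).
String: 'baabababa'
Finding runs of a's and applying greedy matching:
  Run at pos 1: 'aa' (length 2)
  Run at pos 4: 'a' (length 1)
  Run at pos 6: 'a' (length 1)
  Run at pos 8: 'a' (length 1)
Matches: ['aa', 'a', 'a', 'a']
Count: 4

4


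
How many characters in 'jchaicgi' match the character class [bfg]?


Character class [bfg] matches any of: {b, f, g}
Scanning string 'jchaicgi' character by character:
  pos 0: 'j' -> no
  pos 1: 'c' -> no
  pos 2: 'h' -> no
  pos 3: 'a' -> no
  pos 4: 'i' -> no
  pos 5: 'c' -> no
  pos 6: 'g' -> MATCH
  pos 7: 'i' -> no
Total matches: 1

1


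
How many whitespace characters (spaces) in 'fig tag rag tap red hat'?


\s matches whitespace characters (spaces, tabs, etc.).
Text: 'fig tag rag tap red hat'
This text has 6 words separated by spaces.
Number of spaces = number of words - 1 = 6 - 1 = 5

5


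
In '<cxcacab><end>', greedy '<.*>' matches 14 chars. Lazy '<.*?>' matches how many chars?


Greedy '<.*>' tries to match as MUCH as possible.
Lazy '<.*?>' tries to match as LITTLE as possible.

String: '<cxcacab><end>'
Greedy '<.*>' starts at first '<' and extends to the LAST '>': '<cxcacab><end>' (14 chars)
Lazy '<.*?>' starts at first '<' and stops at the FIRST '>': '<cxcacab>' (9 chars)

9


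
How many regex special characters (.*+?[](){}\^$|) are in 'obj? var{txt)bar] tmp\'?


Regex special characters are: . * + ? [ ] ( ) { } \ ^ $ |
Scanning 'obj? var{txt)bar] tmp\':
  pos 3: '?' -> SPECIAL
  pos 8: '{' -> SPECIAL
  pos 12: ')' -> SPECIAL
  pos 16: ']' -> SPECIAL
  pos 21: '\' -> SPECIAL
Special chars found: ['?', '{', ')', ']', '\\']
Total: 5

5


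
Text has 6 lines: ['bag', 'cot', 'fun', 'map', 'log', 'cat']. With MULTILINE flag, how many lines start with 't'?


With MULTILINE flag, ^ matches the start of each line.
Lines: ['bag', 'cot', 'fun', 'map', 'log', 'cat']
Checking which lines start with 't':
  Line 1: 'bag' -> no
  Line 2: 'cot' -> no
  Line 3: 'fun' -> no
  Line 4: 'map' -> no
  Line 5: 'log' -> no
  Line 6: 'cat' -> no
Matching lines: []
Count: 0

0


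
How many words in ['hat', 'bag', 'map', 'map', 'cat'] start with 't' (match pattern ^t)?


Pattern ^t anchors to start of word. Check which words begin with 't':
  'hat' -> no
  'bag' -> no
  'map' -> no
  'map' -> no
  'cat' -> no
Matching words: []
Count: 0

0


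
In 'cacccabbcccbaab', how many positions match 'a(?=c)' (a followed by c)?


Lookahead 'a(?=c)' matches 'a' only when followed by 'c'.
String: 'cacccabbcccbaab'
Checking each position where char is 'a':
  pos 1: 'a' -> MATCH (next='c')
  pos 5: 'a' -> no (next='b')
  pos 12: 'a' -> no (next='a')
  pos 13: 'a' -> no (next='b')
Matching positions: [1]
Count: 1

1


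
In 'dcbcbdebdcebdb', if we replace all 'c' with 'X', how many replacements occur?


re.sub('c', 'X', text) replaces every occurrence of 'c' with 'X'.
Text: 'dcbcbdebdcebdb'
Scanning for 'c':
  pos 1: 'c' -> replacement #1
  pos 3: 'c' -> replacement #2
  pos 9: 'c' -> replacement #3
Total replacements: 3

3


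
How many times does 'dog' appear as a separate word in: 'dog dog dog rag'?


Scanning each word for exact match 'dog':
  Word 1: 'dog' -> MATCH
  Word 2: 'dog' -> MATCH
  Word 3: 'dog' -> MATCH
  Word 4: 'rag' -> no
Total matches: 3

3


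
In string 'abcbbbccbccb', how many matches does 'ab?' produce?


Pattern 'ab?' matches 'a' optionally followed by 'b'.
String: 'abcbbbccbccb'
Scanning left to right for 'a' then checking next char:
  Match 1: 'ab' (a followed by b)
Total matches: 1

1


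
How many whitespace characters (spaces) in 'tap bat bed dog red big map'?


\s matches whitespace characters (spaces, tabs, etc.).
Text: 'tap bat bed dog red big map'
This text has 7 words separated by spaces.
Number of spaces = number of words - 1 = 7 - 1 = 6

6


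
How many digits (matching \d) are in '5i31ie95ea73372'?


\d matches any digit 0-9.
Scanning '5i31ie95ea73372':
  pos 0: '5' -> DIGIT
  pos 2: '3' -> DIGIT
  pos 3: '1' -> DIGIT
  pos 6: '9' -> DIGIT
  pos 7: '5' -> DIGIT
  pos 10: '7' -> DIGIT
  pos 11: '3' -> DIGIT
  pos 12: '3' -> DIGIT
  pos 13: '7' -> DIGIT
  pos 14: '2' -> DIGIT
Digits found: ['5', '3', '1', '9', '5', '7', '3', '3', '7', '2']
Total: 10

10


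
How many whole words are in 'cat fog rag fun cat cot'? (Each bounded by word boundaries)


Word boundaries (\b) mark the start/end of each word.
Text: 'cat fog rag fun cat cot'
Splitting by whitespace:
  Word 1: 'cat'
  Word 2: 'fog'
  Word 3: 'rag'
  Word 4: 'fun'
  Word 5: 'cat'
  Word 6: 'cot'
Total whole words: 6

6


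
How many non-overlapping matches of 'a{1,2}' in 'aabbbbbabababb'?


Pattern 'a{1,2}' matches between 1 and 2 consecutive a's (greedy).
String: 'aabbbbbabababb'
Finding runs of a's and applying greedy matching:
  Run at pos 0: 'aa' (length 2)
  Run at pos 7: 'a' (length 1)
  Run at pos 9: 'a' (length 1)
  Run at pos 11: 'a' (length 1)
Matches: ['aa', 'a', 'a', 'a']
Count: 4

4


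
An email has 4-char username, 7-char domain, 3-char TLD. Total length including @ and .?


An email address has format: username@domain.tld
Username length: 4
'@' character: 1
Domain length: 7
'.' character: 1
TLD length: 3
Total = 4 + 1 + 7 + 1 + 3 = 16

16


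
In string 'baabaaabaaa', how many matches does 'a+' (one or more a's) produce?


Pattern 'a+' matches one or more consecutive a's.
String: 'baabaaabaaa'
Scanning for runs of a:
  Match 1: 'aa' (length 2)
  Match 2: 'aaa' (length 3)
  Match 3: 'aaa' (length 3)
Total matches: 3

3


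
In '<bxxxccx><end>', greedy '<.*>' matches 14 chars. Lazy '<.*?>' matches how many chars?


Greedy '<.*>' tries to match as MUCH as possible.
Lazy '<.*?>' tries to match as LITTLE as possible.

String: '<bxxxccx><end>'
Greedy '<.*>' starts at first '<' and extends to the LAST '>': '<bxxxccx><end>' (14 chars)
Lazy '<.*?>' starts at first '<' and stops at the FIRST '>': '<bxxxccx>' (9 chars)

9


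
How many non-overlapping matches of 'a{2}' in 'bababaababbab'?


Pattern 'a{2}' matches exactly 2 consecutive a's (greedy, non-overlapping).
String: 'bababaababbab'
Scanning for runs of a's:
  Run at pos 1: 'a' (length 1) -> 0 match(es)
  Run at pos 3: 'a' (length 1) -> 0 match(es)
  Run at pos 5: 'aa' (length 2) -> 1 match(es)
  Run at pos 8: 'a' (length 1) -> 0 match(es)
  Run at pos 11: 'a' (length 1) -> 0 match(es)
Matches found: ['aa']
Total: 1

1


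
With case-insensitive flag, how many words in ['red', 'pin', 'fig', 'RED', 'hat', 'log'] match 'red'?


Case-insensitive matching: compare each word's lowercase form to 'red'.
  'red' -> lower='red' -> MATCH
  'pin' -> lower='pin' -> no
  'fig' -> lower='fig' -> no
  'RED' -> lower='red' -> MATCH
  'hat' -> lower='hat' -> no
  'log' -> lower='log' -> no
Matches: ['red', 'RED']
Count: 2

2


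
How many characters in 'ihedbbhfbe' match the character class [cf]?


Character class [cf] matches any of: {c, f}
Scanning string 'ihedbbhfbe' character by character:
  pos 0: 'i' -> no
  pos 1: 'h' -> no
  pos 2: 'e' -> no
  pos 3: 'd' -> no
  pos 4: 'b' -> no
  pos 5: 'b' -> no
  pos 6: 'h' -> no
  pos 7: 'f' -> MATCH
  pos 8: 'b' -> no
  pos 9: 'e' -> no
Total matches: 1

1


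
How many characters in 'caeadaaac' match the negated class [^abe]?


Negated class [^abe] matches any char NOT in {a, b, e}
Scanning 'caeadaaac':
  pos 0: 'c' -> MATCH
  pos 1: 'a' -> no (excluded)
  pos 2: 'e' -> no (excluded)
  pos 3: 'a' -> no (excluded)
  pos 4: 'd' -> MATCH
  pos 5: 'a' -> no (excluded)
  pos 6: 'a' -> no (excluded)
  pos 7: 'a' -> no (excluded)
  pos 8: 'c' -> MATCH
Total matches: 3

3


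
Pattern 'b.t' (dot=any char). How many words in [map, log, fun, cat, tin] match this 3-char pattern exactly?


Pattern 'b.t' means: starts with 'b', any single char, ends with 't'.
Checking each word (must be exactly 3 chars):
  'map' (len=3): no
  'log' (len=3): no
  'fun' (len=3): no
  'cat' (len=3): no
  'tin' (len=3): no
Matching words: []
Total: 0

0


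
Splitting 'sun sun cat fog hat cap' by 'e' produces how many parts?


Splitting by 'e' breaks the string at each occurrence of the separator.
Text: 'sun sun cat fog hat cap'
Parts after split:
  Part 1: 'sun sun cat fog hat cap'
Total parts: 1

1


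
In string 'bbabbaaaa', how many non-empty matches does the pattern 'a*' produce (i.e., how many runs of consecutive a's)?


Pattern 'a*' matches zero or more a's. We want non-empty runs of consecutive a's.
String: 'bbabbaaaa'
Walking through the string to find runs of a's:
  Run 1: positions 2-2 -> 'a'
  Run 2: positions 5-8 -> 'aaaa'
Non-empty runs found: ['a', 'aaaa']
Count: 2

2


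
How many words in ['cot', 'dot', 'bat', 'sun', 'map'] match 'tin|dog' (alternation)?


Alternation 'tin|dog' matches either 'tin' or 'dog'.
Checking each word:
  'cot' -> no
  'dot' -> no
  'bat' -> no
  'sun' -> no
  'map' -> no
Matches: []
Count: 0

0


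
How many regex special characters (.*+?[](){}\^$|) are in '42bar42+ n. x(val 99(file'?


Regex special characters are: . * + ? [ ] ( ) { } \ ^ $ |
Scanning '42bar42+ n. x(val 99(file':
  pos 7: '+' -> SPECIAL
  pos 10: '.' -> SPECIAL
  pos 13: '(' -> SPECIAL
  pos 20: '(' -> SPECIAL
Special chars found: ['+', '.', '(', '(']
Total: 4

4


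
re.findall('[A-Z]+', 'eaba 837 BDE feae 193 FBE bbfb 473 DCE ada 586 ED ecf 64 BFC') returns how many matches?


Pattern '[A-Z]+' finds one or more uppercase letters.
Text: 'eaba 837 BDE feae 193 FBE bbfb 473 DCE ada 586 ED ecf 64 BFC'
Scanning for matches:
  Match 1: 'BDE'
  Match 2: 'FBE'
  Match 3: 'DCE'
  Match 4: 'ED'
  Match 5: 'BFC'
Total matches: 5

5


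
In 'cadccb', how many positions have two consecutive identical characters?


Looking for consecutive identical characters in 'cadccb':
  pos 0-1: 'c' vs 'a' -> different
  pos 1-2: 'a' vs 'd' -> different
  pos 2-3: 'd' vs 'c' -> different
  pos 3-4: 'c' vs 'c' -> MATCH ('cc')
  pos 4-5: 'c' vs 'b' -> different
Consecutive identical pairs: ['cc']
Count: 1

1


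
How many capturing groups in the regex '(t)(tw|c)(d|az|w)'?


To count capturing groups, count each '(' that starts a group.
Pattern: '(t)(tw|c)(d|az|w)'
Walking through the pattern:
  Position 0: '(' -> group #1
  Position 3: '(' -> group #2
  Position 9: '(' -> group #3
Total capturing groups: 3

3


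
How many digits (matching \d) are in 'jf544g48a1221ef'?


\d matches any digit 0-9.
Scanning 'jf544g48a1221ef':
  pos 2: '5' -> DIGIT
  pos 3: '4' -> DIGIT
  pos 4: '4' -> DIGIT
  pos 6: '4' -> DIGIT
  pos 7: '8' -> DIGIT
  pos 9: '1' -> DIGIT
  pos 10: '2' -> DIGIT
  pos 11: '2' -> DIGIT
  pos 12: '1' -> DIGIT
Digits found: ['5', '4', '4', '4', '8', '1', '2', '2', '1']
Total: 9

9


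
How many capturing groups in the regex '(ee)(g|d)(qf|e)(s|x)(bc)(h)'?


To count capturing groups, count each '(' that starts a group.
Pattern: '(ee)(g|d)(qf|e)(s|x)(bc)(h)'
Walking through the pattern:
  Position 0: '(' -> group #1
  Position 4: '(' -> group #2
  Position 9: '(' -> group #3
  Position 15: '(' -> group #4
  Position 20: '(' -> group #5
  Position 24: '(' -> group #6
Total capturing groups: 6

6


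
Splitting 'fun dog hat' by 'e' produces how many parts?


Splitting by 'e' breaks the string at each occurrence of the separator.
Text: 'fun dog hat'
Parts after split:
  Part 1: 'fun dog hat'
Total parts: 1

1


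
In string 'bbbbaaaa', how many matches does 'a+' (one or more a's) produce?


Pattern 'a+' matches one or more consecutive a's.
String: 'bbbbaaaa'
Scanning for runs of a:
  Match 1: 'aaaa' (length 4)
Total matches: 1

1


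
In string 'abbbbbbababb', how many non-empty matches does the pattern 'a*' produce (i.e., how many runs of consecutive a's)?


Pattern 'a*' matches zero or more a's. We want non-empty runs of consecutive a's.
String: 'abbbbbbababb'
Walking through the string to find runs of a's:
  Run 1: positions 0-0 -> 'a'
  Run 2: positions 7-7 -> 'a'
  Run 3: positions 9-9 -> 'a'
Non-empty runs found: ['a', 'a', 'a']
Count: 3

3


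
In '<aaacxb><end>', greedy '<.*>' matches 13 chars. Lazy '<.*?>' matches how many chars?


Greedy '<.*>' tries to match as MUCH as possible.
Lazy '<.*?>' tries to match as LITTLE as possible.

String: '<aaacxb><end>'
Greedy '<.*>' starts at first '<' and extends to the LAST '>': '<aaacxb><end>' (13 chars)
Lazy '<.*?>' starts at first '<' and stops at the FIRST '>': '<aaacxb>' (8 chars)

8


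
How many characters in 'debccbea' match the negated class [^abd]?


Negated class [^abd] matches any char NOT in {a, b, d}
Scanning 'debccbea':
  pos 0: 'd' -> no (excluded)
  pos 1: 'e' -> MATCH
  pos 2: 'b' -> no (excluded)
  pos 3: 'c' -> MATCH
  pos 4: 'c' -> MATCH
  pos 5: 'b' -> no (excluded)
  pos 6: 'e' -> MATCH
  pos 7: 'a' -> no (excluded)
Total matches: 4

4


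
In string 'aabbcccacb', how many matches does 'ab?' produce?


Pattern 'ab?' matches 'a' optionally followed by 'b'.
String: 'aabbcccacb'
Scanning left to right for 'a' then checking next char:
  Match 1: 'a' (a not followed by b)
  Match 2: 'ab' (a followed by b)
  Match 3: 'a' (a not followed by b)
Total matches: 3

3


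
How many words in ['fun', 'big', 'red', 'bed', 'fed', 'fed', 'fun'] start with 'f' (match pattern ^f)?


Pattern ^f anchors to start of word. Check which words begin with 'f':
  'fun' -> MATCH (starts with 'f')
  'big' -> no
  'red' -> no
  'bed' -> no
  'fed' -> MATCH (starts with 'f')
  'fed' -> MATCH (starts with 'f')
  'fun' -> MATCH (starts with 'f')
Matching words: ['fun', 'fed', 'fed', 'fun']
Count: 4

4


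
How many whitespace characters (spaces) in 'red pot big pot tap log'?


\s matches whitespace characters (spaces, tabs, etc.).
Text: 'red pot big pot tap log'
This text has 6 words separated by spaces.
Number of spaces = number of words - 1 = 6 - 1 = 5

5


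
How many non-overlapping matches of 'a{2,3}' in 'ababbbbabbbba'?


Pattern 'a{2,3}' matches between 2 and 3 consecutive a's (greedy).
String: 'ababbbbabbbba'
Finding runs of a's and applying greedy matching:
  Run at pos 0: 'a' (length 1)
  Run at pos 2: 'a' (length 1)
  Run at pos 7: 'a' (length 1)
  Run at pos 12: 'a' (length 1)
Matches: []
Count: 0

0


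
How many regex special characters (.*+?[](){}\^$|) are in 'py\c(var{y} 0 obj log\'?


Regex special characters are: . * + ? [ ] ( ) { } \ ^ $ |
Scanning 'py\c(var{y} 0 obj log\':
  pos 2: '\' -> SPECIAL
  pos 4: '(' -> SPECIAL
  pos 8: '{' -> SPECIAL
  pos 10: '}' -> SPECIAL
  pos 21: '\' -> SPECIAL
Special chars found: ['\\', '(', '{', '}', '\\']
Total: 5

5


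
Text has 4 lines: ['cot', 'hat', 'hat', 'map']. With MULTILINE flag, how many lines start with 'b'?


With MULTILINE flag, ^ matches the start of each line.
Lines: ['cot', 'hat', 'hat', 'map']
Checking which lines start with 'b':
  Line 1: 'cot' -> no
  Line 2: 'hat' -> no
  Line 3: 'hat' -> no
  Line 4: 'map' -> no
Matching lines: []
Count: 0

0


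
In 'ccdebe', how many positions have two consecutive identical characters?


Looking for consecutive identical characters in 'ccdebe':
  pos 0-1: 'c' vs 'c' -> MATCH ('cc')
  pos 1-2: 'c' vs 'd' -> different
  pos 2-3: 'd' vs 'e' -> different
  pos 3-4: 'e' vs 'b' -> different
  pos 4-5: 'b' vs 'e' -> different
Consecutive identical pairs: ['cc']
Count: 1

1


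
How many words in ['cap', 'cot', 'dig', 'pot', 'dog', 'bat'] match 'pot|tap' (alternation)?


Alternation 'pot|tap' matches either 'pot' or 'tap'.
Checking each word:
  'cap' -> no
  'cot' -> no
  'dig' -> no
  'pot' -> MATCH
  'dog' -> no
  'bat' -> no
Matches: ['pot']
Count: 1

1


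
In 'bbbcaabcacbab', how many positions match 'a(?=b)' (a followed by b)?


Lookahead 'a(?=b)' matches 'a' only when followed by 'b'.
String: 'bbbcaabcacbab'
Checking each position where char is 'a':
  pos 4: 'a' -> no (next='a')
  pos 5: 'a' -> MATCH (next='b')
  pos 8: 'a' -> no (next='c')
  pos 11: 'a' -> MATCH (next='b')
Matching positions: [5, 11]
Count: 2

2


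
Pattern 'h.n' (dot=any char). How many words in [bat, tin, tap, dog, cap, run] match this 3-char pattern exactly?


Pattern 'h.n' means: starts with 'h', any single char, ends with 'n'.
Checking each word (must be exactly 3 chars):
  'bat' (len=3): no
  'tin' (len=3): no
  'tap' (len=3): no
  'dog' (len=3): no
  'cap' (len=3): no
  'run' (len=3): no
Matching words: []
Total: 0

0


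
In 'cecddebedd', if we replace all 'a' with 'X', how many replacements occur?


re.sub('a', 'X', text) replaces every occurrence of 'a' with 'X'.
Text: 'cecddebedd'
Scanning for 'a':
Total replacements: 0

0


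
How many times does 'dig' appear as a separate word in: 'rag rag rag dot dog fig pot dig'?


Scanning each word for exact match 'dig':
  Word 1: 'rag' -> no
  Word 2: 'rag' -> no
  Word 3: 'rag' -> no
  Word 4: 'dot' -> no
  Word 5: 'dog' -> no
  Word 6: 'fig' -> no
  Word 7: 'pot' -> no
  Word 8: 'dig' -> MATCH
Total matches: 1

1


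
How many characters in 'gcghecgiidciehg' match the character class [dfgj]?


Character class [dfgj] matches any of: {d, f, g, j}
Scanning string 'gcghecgiidciehg' character by character:
  pos 0: 'g' -> MATCH
  pos 1: 'c' -> no
  pos 2: 'g' -> MATCH
  pos 3: 'h' -> no
  pos 4: 'e' -> no
  pos 5: 'c' -> no
  pos 6: 'g' -> MATCH
  pos 7: 'i' -> no
  pos 8: 'i' -> no
  pos 9: 'd' -> MATCH
  pos 10: 'c' -> no
  pos 11: 'i' -> no
  pos 12: 'e' -> no
  pos 13: 'h' -> no
  pos 14: 'g' -> MATCH
Total matches: 5

5


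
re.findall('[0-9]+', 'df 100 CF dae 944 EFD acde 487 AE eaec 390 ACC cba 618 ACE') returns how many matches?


Pattern '[0-9]+' finds one or more digits.
Text: 'df 100 CF dae 944 EFD acde 487 AE eaec 390 ACC cba 618 ACE'
Scanning for matches:
  Match 1: '100'
  Match 2: '944'
  Match 3: '487'
  Match 4: '390'
  Match 5: '618'
Total matches: 5

5
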